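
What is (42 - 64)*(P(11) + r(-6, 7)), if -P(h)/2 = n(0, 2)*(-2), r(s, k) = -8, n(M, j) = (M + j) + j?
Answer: -176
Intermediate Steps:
n(M, j) = M + 2*j
P(h) = 16 (P(h) = -2*(0 + 2*2)*(-2) = -2*(0 + 4)*(-2) = -8*(-2) = -2*(-8) = 16)
(42 - 64)*(P(11) + r(-6, 7)) = (42 - 64)*(16 - 8) = -22*8 = -176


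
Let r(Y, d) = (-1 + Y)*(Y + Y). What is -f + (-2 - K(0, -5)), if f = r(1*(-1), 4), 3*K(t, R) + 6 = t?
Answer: -4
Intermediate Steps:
K(t, R) = -2 + t/3
r(Y, d) = 2*Y*(-1 + Y) (r(Y, d) = (-1 + Y)*(2*Y) = 2*Y*(-1 + Y))
f = 4 (f = 2*(1*(-1))*(-1 + 1*(-1)) = 2*(-1)*(-1 - 1) = 2*(-1)*(-2) = 4)
-f + (-2 - K(0, -5)) = -1*4 + (-2 - (-2 + (1/3)*0)) = -4 + (-2 - (-2 + 0)) = -4 + (-2 - 1*(-2)) = -4 + (-2 + 2) = -4 + 0 = -4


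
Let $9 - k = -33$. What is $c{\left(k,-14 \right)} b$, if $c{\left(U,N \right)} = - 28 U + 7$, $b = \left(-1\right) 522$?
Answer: $610218$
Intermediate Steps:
$k = 42$ ($k = 9 - -33 = 9 + 33 = 42$)
$b = -522$
$c{\left(U,N \right)} = 7 - 28 U$
$c{\left(k,-14 \right)} b = \left(7 - 1176\right) \left(-522\right) = \left(-1169\right) \left(-522\right) = 610218$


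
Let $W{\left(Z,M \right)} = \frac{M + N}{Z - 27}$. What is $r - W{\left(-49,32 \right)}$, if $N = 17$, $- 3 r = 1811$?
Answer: $- \frac{137489}{228} \approx -603.02$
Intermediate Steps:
$r = - \frac{1811}{3}$ ($r = \left(- \frac{1}{3}\right) 1811 = - \frac{1811}{3} \approx -603.67$)
$W{\left(Z,M \right)} = \frac{17 + M}{-27 + Z}$ ($W{\left(Z,M \right)} = \frac{M + 17}{Z - 27} = \frac{17 + M}{-27 + Z}$)
$r - W{\left(-49,32 \right)} = - \frac{1811}{3} - \frac{17 + 32}{-27 - 49} = - \frac{1811}{3} - \frac{1}{-76} \cdot 49 = - \frac{1811}{3} - \left(- \frac{1}{76}\right) 49 = - \frac{1811}{3} - - \frac{49}{76} = - \frac{1811}{3} + \frac{49}{76} = - \frac{137489}{228}$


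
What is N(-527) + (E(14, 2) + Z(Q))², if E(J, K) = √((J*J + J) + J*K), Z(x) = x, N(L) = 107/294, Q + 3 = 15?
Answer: 112415/294 + 24*√238 ≈ 752.62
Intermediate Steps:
Q = 12 (Q = -3 + 15 = 12)
N(L) = 107/294 (N(L) = 107*(1/294) = 107/294)
E(J, K) = √(J + J² + J*K) (E(J, K) = √((J² + J) + J*K) = √((J + J²) + J*K) = √(J + J² + J*K))
N(-527) + (E(14, 2) + Z(Q))² = 107/294 + (√(14*(1 + 14 + 2)) + 12)² = 107/294 + (√(14*17) + 12)² = 107/294 + (√238 + 12)² = 107/294 + (12 + √238)²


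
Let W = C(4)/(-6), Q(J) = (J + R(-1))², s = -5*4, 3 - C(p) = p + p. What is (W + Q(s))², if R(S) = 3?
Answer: 3024121/36 ≈ 84003.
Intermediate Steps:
C(p) = 3 - 2*p (C(p) = 3 - (p + p) = 3 - 2*p)
s = -20
Q(J) = (3 + J)² (Q(J) = (J + 3)² = (3 + J)²)
W = ⅚ (W = (3 - 2*4)/(-6) = (3 - 8)*(-⅙) = -5*(-⅙) = ⅚ ≈ 0.83333)
(W + Q(s))² = (⅚ + (3 - 20)²)² = (⅚ + (-17)²)² = (⅚ + 289)² = (1739/6)² = 3024121/36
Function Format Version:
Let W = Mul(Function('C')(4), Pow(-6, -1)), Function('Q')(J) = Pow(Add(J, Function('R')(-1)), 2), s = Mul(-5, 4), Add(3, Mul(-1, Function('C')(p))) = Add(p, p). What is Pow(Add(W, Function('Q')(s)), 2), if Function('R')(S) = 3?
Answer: Rational(3024121, 36) ≈ 84003.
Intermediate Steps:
Function('C')(p) = Add(3, Mul(-2, p)) (Function('C')(p) = Add(3, Mul(-1, Add(p, p))) = Add(3, Mul(-1, Mul(2, p))) = Add(3, Mul(-2, p)))
s = -20
Function('Q')(J) = Pow(Add(3, J), 2) (Function('Q')(J) = Pow(Add(J, 3), 2) = Pow(Add(3, J), 2))
W = Rational(5, 6) (W = Mul(Add(3, Mul(-2, 4)), Pow(-6, -1)) = Mul(Add(3, -8), Rational(-1, 6)) = Mul(-5, Rational(-1, 6)) = Rational(5, 6) ≈ 0.83333)
Pow(Add(W, Function('Q')(s)), 2) = Pow(Add(Rational(5, 6), Pow(Add(3, -20), 2)), 2) = Pow(Add(Rational(5, 6), Pow(-17, 2)), 2) = Pow(Add(Rational(5, 6), 289), 2) = Pow(Rational(1739, 6), 2) = Rational(3024121, 36)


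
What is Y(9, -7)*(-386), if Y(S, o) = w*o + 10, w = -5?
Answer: -17370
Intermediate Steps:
Y(S, o) = 10 - 5*o (Y(S, o) = -5*o + 10 = 10 - 5*o)
Y(9, -7)*(-386) = (10 - 5*(-7))*(-386) = (10 + 35)*(-386) = 45*(-386) = -17370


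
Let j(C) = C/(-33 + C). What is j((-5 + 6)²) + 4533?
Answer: 145055/32 ≈ 4533.0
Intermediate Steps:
j((-5 + 6)²) + 4533 = (-5 + 6)²/(-33 + (-5 + 6)²) + 4533 = 1²/(-33 + 1²) + 4533 = 1/(-33 + 1) + 4533 = 1/(-32) + 4533 = 1*(-1/32) + 4533 = -1/32 + 4533 = 145055/32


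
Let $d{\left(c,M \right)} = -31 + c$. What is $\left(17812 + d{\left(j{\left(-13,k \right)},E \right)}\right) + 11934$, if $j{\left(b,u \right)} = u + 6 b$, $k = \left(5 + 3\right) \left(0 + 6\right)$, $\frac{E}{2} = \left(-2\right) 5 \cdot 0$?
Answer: $29685$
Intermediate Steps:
$E = 0$ ($E = 2 \left(-2\right) 5 \cdot 0 = 2 \left(\left(-10\right) 0\right) = 2 \cdot 0 = 0$)
$k = 48$ ($k = 8 \cdot 6 = 48$)
$\left(17812 + d{\left(j{\left(-13,k \right)},E \right)}\right) + 11934 = \left(17812 + \left(-31 + \left(48 + 6 \left(-13\right)\right)\right)\right) + 11934 = \left(17812 + \left(-31 + \left(48 - 78\right)\right)\right) + 11934 = \left(17812 - 61\right) + 11934 = 17751 + 11934 = 29685$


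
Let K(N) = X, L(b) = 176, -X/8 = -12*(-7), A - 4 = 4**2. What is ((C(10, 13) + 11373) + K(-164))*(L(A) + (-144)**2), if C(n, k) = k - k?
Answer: 223779312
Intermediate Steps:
C(n, k) = 0
A = 20 (A = 4 + 4**2 = 4 + 16 = 20)
X = -672 (X = -(-96)*(-7) = -8*84 = -672)
K(N) = -672
((C(10, 13) + 11373) + K(-164))*(L(A) + (-144)**2) = ((0 + 11373) - 672)*(176 + (-144)**2) = (11373 - 672)*(176 + 20736) = 10701*20912 = 223779312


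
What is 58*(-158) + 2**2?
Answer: -9160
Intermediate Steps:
58*(-158) + 2**2 = -9164 + 4 = -9160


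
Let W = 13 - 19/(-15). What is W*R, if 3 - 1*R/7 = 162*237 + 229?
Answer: -11570552/3 ≈ -3.8569e+6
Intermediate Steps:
W = 214/15 (W = 13 - 19*(-1)/15 = 13 - 1*(-19/15) = 13 + 19/15 = 214/15 ≈ 14.267)
R = -270340 (R = 21 - 7*(162*237 + 229) = 21 - 7*(38394 + 229) = 21 - 7*38623 = 21 - 270361 = -270340)
W*R = (214/15)*(-270340) = -11570552/3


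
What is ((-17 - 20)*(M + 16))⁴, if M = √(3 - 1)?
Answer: 128589934532 + 30946146432*√2 ≈ 1.7235e+11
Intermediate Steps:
M = √2 ≈ 1.4142
((-17 - 20)*(M + 16))⁴ = ((-17 - 20)*(√2 + 16))⁴ = (-37*(16 + √2))⁴ = (-592 - 37*√2)⁴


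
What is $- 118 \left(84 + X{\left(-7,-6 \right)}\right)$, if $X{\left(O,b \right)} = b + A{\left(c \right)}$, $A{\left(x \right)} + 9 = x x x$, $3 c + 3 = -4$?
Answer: $- \frac{179360}{27} \approx -6643.0$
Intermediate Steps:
$c = - \frac{7}{3}$ ($c = -1 + \frac{1}{3} \left(-4\right) = -1 - \frac{4}{3} = - \frac{7}{3} \approx -2.3333$)
$A{\left(x \right)} = -9 + x^{3}$ ($A{\left(x \right)} = -9 + x x x = -9 + x^{2} x = -9 + x^{3}$)
$X{\left(O,b \right)} = - \frac{586}{27} + b$ ($X{\left(O,b \right)} = b + \left(-9 + \left(- \frac{7}{3}\right)^{3}\right) = b - \frac{586}{27} = - \frac{586}{27} + b$)
$- 118 \left(84 + X{\left(-7,-6 \right)}\right) = - 118 \left(84 - \frac{748}{27}\right) = \left(-118\right) \frac{1520}{27} = - \frac{179360}{27}$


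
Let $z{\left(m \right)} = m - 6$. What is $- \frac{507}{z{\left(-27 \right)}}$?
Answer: $\frac{169}{11} \approx 15.364$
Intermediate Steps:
$z{\left(m \right)} = -6 + m$ ($z{\left(m \right)} = m - 6 = -6 + m$)
$- \frac{507}{z{\left(-27 \right)}} = - \frac{507}{-6 - 27} = - \frac{507}{-33} = \left(-507\right) \left(- \frac{1}{33}\right) = \frac{169}{11}$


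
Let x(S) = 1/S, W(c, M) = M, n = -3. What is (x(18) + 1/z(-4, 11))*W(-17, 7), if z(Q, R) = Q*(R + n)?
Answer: 49/288 ≈ 0.17014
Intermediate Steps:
z(Q, R) = Q*(-3 + R) (z(Q, R) = Q*(R - 3) = Q*(-3 + R))
(x(18) + 1/z(-4, 11))*W(-17, 7) = (1/18 + 1/(-4*(-3 + 11)))*7 = (1/18 + 1/(-4*8))*7 = (1/18 + 1/(-32))*7 = (1/18 - 1/32)*7 = (7/288)*7 = 49/288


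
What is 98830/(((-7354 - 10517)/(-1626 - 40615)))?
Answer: 4174678030/17871 ≈ 2.3360e+5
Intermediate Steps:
98830/(((-7354 - 10517)/(-1626 - 40615))) = 98830/((-17871/(-42241))) = 98830/((-17871*(-1/42241))) = 98830/(17871/42241) = 98830*(42241/17871) = 4174678030/17871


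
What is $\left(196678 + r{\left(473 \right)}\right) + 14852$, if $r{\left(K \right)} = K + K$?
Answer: $212476$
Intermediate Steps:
$r{\left(K \right)} = 2 K$
$\left(196678 + r{\left(473 \right)}\right) + 14852 = \left(196678 + 2 \cdot 473\right) + 14852 = \left(196678 + 946\right) + 14852 = 197624 + 14852 = 212476$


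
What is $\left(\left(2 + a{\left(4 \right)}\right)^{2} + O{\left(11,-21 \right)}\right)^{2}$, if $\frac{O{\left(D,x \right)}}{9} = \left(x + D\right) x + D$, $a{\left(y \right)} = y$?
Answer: $4100625$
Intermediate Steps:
$O{\left(D,x \right)} = 9 D + 9 x \left(D + x\right)$ ($O{\left(D,x \right)} = 9 \left(\left(x + D\right) x + D\right) = 9 \left(\left(D + x\right) x + D\right) = 9 \left(x \left(D + x\right) + D\right) = 9 \left(D + x \left(D + x\right)\right) = 9 D + 9 x \left(D + x\right)$)
$\left(\left(2 + a{\left(4 \right)}\right)^{2} + O{\left(11,-21 \right)}\right)^{2} = \left(\left(2 + 4\right)^{2} + \left(9 \cdot 11 + 9 \left(-21\right)^{2} + 9 \cdot 11 \left(-21\right)\right)\right)^{2} = \left(6^{2} + \left(99 + 9 \cdot 441 - 2079\right)\right)^{2} = \left(36 + \left(99 + 3969 - 2079\right)\right)^{2} = \left(36 + 1989\right)^{2} = 2025^{2} = 4100625$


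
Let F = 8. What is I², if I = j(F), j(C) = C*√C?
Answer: 512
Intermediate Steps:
j(C) = C^(3/2)
I = 16*√2 (I = 8^(3/2) = 16*√2 ≈ 22.627)
I² = (16*√2)² = 512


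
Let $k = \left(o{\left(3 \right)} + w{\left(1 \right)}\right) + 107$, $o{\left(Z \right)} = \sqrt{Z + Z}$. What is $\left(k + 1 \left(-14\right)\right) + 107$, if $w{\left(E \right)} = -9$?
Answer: $191 + \sqrt{6} \approx 193.45$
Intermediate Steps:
$o{\left(Z \right)} = \sqrt{2} \sqrt{Z}$ ($o{\left(Z \right)} = \sqrt{2 Z} = \sqrt{2} \sqrt{Z}$)
$k = 98 + \sqrt{6}$ ($k = \left(\sqrt{2} \sqrt{3} - 9\right) + 107 = \left(\sqrt{6} - 9\right) + 107 = \left(-9 + \sqrt{6}\right) + 107 = 98 + \sqrt{6} \approx 100.45$)
$\left(k + 1 \left(-14\right)\right) + 107 = \left(\left(98 + \sqrt{6}\right) + 1 \left(-14\right)\right) + 107 = \left(\left(98 + \sqrt{6}\right) - 14\right) + 107 = \left(84 + \sqrt{6}\right) + 107 = 191 + \sqrt{6}$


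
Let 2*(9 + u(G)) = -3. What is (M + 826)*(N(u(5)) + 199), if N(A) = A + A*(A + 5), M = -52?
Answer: 381195/2 ≈ 1.9060e+5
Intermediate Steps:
u(G) = -21/2 (u(G) = -9 + (½)*(-3) = -9 - 3/2 = -21/2)
N(A) = A + A*(5 + A)
(M + 826)*(N(u(5)) + 199) = (-52 + 826)*(-21*(6 - 21/2)/2 + 199) = 774*(-21/2*(-9/2) + 199) = 774*(189/4 + 199) = 774*(985/4) = 381195/2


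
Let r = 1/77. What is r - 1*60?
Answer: -4619/77 ≈ -59.987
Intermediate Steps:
r = 1/77 ≈ 0.012987
r - 1*60 = 1/77 - 1*60 = 1/77 - 60 = -4619/77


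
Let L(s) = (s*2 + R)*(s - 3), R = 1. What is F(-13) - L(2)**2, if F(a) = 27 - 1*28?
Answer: -26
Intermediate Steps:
L(s) = (1 + 2*s)*(-3 + s) (L(s) = (s*2 + 1)*(s - 3) = (2*s + 1)*(-3 + s) = (1 + 2*s)*(-3 + s))
F(a) = -1 (F(a) = 27 - 28 = -1)
F(-13) - L(2)**2 = -1 - (-3 - 5*2 + 2*2**2)**2 = -1 - (-3 - 10 + 2*4)**2 = -1 - (-3 - 10 + 8)**2 = -1 - 1*(-5)**2 = -1 - 1*25 = -1 - 25 = -26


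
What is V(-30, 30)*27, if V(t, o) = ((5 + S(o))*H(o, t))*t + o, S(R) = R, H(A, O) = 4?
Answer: -112590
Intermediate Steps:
V(t, o) = o + t*(20 + 4*o) (V(t, o) = ((5 + o)*4)*t + o = (20 + 4*o)*t + o = t*(20 + 4*o) + o = o + t*(20 + 4*o))
V(-30, 30)*27 = (30 + 20*(-30) + 4*30*(-30))*27 = (30 - 600 - 3600)*27 = -4170*27 = -112590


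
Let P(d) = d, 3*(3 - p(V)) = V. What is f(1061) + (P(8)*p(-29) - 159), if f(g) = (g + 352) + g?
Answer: 7249/3 ≈ 2416.3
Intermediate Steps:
p(V) = 3 - V/3
f(g) = 352 + 2*g (f(g) = (352 + g) + g = 352 + 2*g)
f(1061) + (P(8)*p(-29) - 159) = (352 + 2*1061) + (8*(3 - ⅓*(-29)) - 159) = (352 + 2122) + (8*(3 + 29/3) - 159) = 2474 + (8*(38/3) - 159) = 2474 + (304/3 - 159) = 2474 - 173/3 = 7249/3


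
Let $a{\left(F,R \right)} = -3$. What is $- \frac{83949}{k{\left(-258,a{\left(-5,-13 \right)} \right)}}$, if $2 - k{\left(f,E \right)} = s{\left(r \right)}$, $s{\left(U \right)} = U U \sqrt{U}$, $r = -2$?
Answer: $- \frac{27983}{6} - \frac{27983 i \sqrt{2}}{3} \approx -4663.8 - 13191.0 i$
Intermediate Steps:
$s{\left(U \right)} = U^{\frac{5}{2}}$ ($s{\left(U \right)} = U^{2} \sqrt{U} = U^{\frac{5}{2}}$)
$k{\left(f,E \right)} = 2 - 4 i \sqrt{2}$ ($k{\left(f,E \right)} = 2 - \left(-2\right)^{\frac{5}{2}} = 2 - 4 i \sqrt{2}$)
$- \frac{83949}{k{\left(-258,a{\left(-5,-13 \right)} \right)}} = - \frac{83949}{2 - 4 i \sqrt{2}}$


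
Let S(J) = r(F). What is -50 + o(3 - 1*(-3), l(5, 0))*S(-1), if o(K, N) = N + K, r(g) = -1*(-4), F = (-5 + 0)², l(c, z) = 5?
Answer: -6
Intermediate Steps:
F = 25 (F = (-5)² = 25)
r(g) = 4
o(K, N) = K + N
S(J) = 4
-50 + o(3 - 1*(-3), l(5, 0))*S(-1) = -50 + ((3 - 1*(-3)) + 5)*4 = -50 + ((3 + 3) + 5)*4 = -50 + (6 + 5)*4 = -50 + 11*4 = -50 + 44 = -6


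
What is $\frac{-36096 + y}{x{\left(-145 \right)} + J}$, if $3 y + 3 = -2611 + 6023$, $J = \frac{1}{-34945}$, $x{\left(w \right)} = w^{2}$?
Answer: $- \frac{3664996655}{2204155872} \approx -1.6628$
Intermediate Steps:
$J = - \frac{1}{34945} \approx -2.8616 \cdot 10^{-5}$
$y = \frac{3409}{3}$ ($y = -1 + \frac{-2611 + 6023}{3} = -1 + \frac{1}{3} \cdot 3412 = -1 + \frac{3412}{3} = \frac{3409}{3} \approx 1136.3$)
$\frac{-36096 + y}{x{\left(-145 \right)} + J} = \frac{-36096 + \frac{3409}{3}}{\left(-145\right)^{2} - \frac{1}{34945}} = - \frac{104879}{3 \left(21025 - \frac{1}{34945}\right)} = - \frac{104879}{3 \cdot \frac{734718624}{34945}} = \left(- \frac{104879}{3}\right) \frac{34945}{734718624} = - \frac{3664996655}{2204155872}$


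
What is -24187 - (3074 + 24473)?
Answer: -51734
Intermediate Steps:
-24187 - (3074 + 24473) = -24187 - 1*27547 = -24187 - 27547 = -51734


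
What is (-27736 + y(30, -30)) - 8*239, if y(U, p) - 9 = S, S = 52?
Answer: -29587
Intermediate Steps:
y(U, p) = 61 (y(U, p) = 9 + 52 = 61)
(-27736 + y(30, -30)) - 8*239 = (-27736 + 61) - 8*239 = -27675 - 1912 = -29587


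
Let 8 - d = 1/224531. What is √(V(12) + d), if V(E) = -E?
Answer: 25*I*√322651047/224531 ≈ 2.0*I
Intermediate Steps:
d = 1796247/224531 (d = 8 - 1/224531 = 1796247/224531 ≈ 8.0000)
√(V(12) + d) = √(-1*12 + 1796247/224531) = √(-12 + 1796247/224531) = √(-898125/224531) = 25*I*√322651047/224531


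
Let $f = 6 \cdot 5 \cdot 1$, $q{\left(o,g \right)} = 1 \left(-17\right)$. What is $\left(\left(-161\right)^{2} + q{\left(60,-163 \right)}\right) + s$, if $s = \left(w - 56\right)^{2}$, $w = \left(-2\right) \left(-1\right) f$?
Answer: $25920$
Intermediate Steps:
$q{\left(o,g \right)} = -17$
$f = 30$ ($f = 30 \cdot 1 = 30$)
$w = 60$ ($w = \left(-2\right) \left(-1\right) 30 = 2 \cdot 30 = 60$)
$s = 16$ ($s = \left(60 - 56\right)^{2} = 4^{2} = 16$)
$\left(\left(-161\right)^{2} + q{\left(60,-163 \right)}\right) + s = \left(\left(-161\right)^{2} - 17\right) + 16 = \left(25921 - 17\right) + 16 = 25904 + 16 = 25920$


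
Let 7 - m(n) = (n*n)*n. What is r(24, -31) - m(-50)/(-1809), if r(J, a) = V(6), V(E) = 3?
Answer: 43478/603 ≈ 72.103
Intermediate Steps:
r(J, a) = 3
m(n) = 7 - n³ (m(n) = 7 - n*n*n = 7 - n²*n = 7 - n³)
r(24, -31) - m(-50)/(-1809) = 3 - (7 - 1*(-50)³)/(-1809) = 3 - (7 - 1*(-125000))*(-1)/1809 = 3 - (7 + 125000)*(-1)/1809 = 3 - 125007*(-1)/1809 = 3 - 1*(-41669/603) = 3 + 41669/603 = 43478/603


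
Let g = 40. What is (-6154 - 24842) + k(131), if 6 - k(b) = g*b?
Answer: -36230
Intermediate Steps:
k(b) = 6 - 40*b
(-6154 - 24842) + k(131) = (-6154 - 24842) + (6 - 40*131) = -30996 + (6 - 5240) = -30996 - 5234 = -36230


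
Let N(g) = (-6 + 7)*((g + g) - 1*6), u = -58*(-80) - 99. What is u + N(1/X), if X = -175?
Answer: 793623/175 ≈ 4535.0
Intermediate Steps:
u = 4541 (u = 4640 - 99 = 4541)
N(g) = -6 + 2*g (N(g) = 1*(2*g - 6) = 1*(-6 + 2*g) = -6 + 2*g)
u + N(1/X) = 4541 + (-6 + 2/(-175)) = 4541 + (-6 + 2*(-1/175)) = 4541 + (-6 - 2/175) = 4541 - 1052/175 = 793623/175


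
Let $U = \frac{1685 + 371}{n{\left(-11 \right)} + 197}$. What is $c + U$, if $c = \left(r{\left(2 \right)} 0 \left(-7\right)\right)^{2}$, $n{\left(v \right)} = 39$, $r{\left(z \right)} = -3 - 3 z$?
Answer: $\frac{514}{59} \approx 8.7119$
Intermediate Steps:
$c = 0$ ($c = \left(\left(-3 - 6\right) 0 \left(-7\right)\right)^{2} = \left(\left(-9\right) 0 \left(-7\right)\right)^{2} = \left(0 \left(-7\right)\right)^{2} = 0^{2} = 0$)
$U = \frac{514}{59}$ ($U = \frac{1685 + 371}{39 + 197} = \frac{2056}{236} = 2056 \cdot \frac{1}{236} = \frac{514}{59} \approx 8.7119$)
$c + U = 0 + \frac{514}{59} = \frac{514}{59}$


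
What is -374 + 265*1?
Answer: -109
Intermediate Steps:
-374 + 265*1 = -374 + 265 = -109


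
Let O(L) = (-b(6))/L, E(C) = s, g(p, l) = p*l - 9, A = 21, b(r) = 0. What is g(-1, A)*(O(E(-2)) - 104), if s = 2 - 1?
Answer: 3120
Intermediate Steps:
s = 1
g(p, l) = -9 + l*p (g(p, l) = l*p - 9 = -9 + l*p)
E(C) = 1
O(L) = 0 (O(L) = (-1*0)/L = 0/L = 0)
g(-1, A)*(O(E(-2)) - 104) = (-9 + 21*(-1))*(0 - 104) = (-9 - 21)*(-104) = -30*(-104) = 3120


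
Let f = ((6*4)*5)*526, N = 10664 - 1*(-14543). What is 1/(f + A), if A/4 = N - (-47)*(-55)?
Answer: 1/153608 ≈ 6.5101e-6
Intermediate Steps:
N = 25207 (N = 10664 + 14543 = 25207)
A = 90488 (A = 4*(25207 - (-47)*(-55)) = 4*(25207 - 1*2585) = 4*(25207 - 2585) = 4*22622 = 90488)
f = 63120 (f = (24*5)*526 = 120*526 = 63120)
1/(f + A) = 1/(63120 + 90488) = 1/153608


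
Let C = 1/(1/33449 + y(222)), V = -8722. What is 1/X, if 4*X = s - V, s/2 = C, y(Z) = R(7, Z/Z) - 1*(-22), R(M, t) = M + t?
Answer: 1003471/2188085240 ≈ 0.00045861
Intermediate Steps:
y(Z) = 30 (y(Z) = (7 + Z/Z) - 1*(-22) = (7 + 1) + 22 = 8 + 22 = 30)
C = 33449/1003471 (C = 1/(1/33449 + 30) = 1/(1003471/33449) = 33449/1003471 ≈ 0.033333)
s = 66898/1003471 (s = 2*(33449/1003471) = 66898/1003471 ≈ 0.066667)
X = 2188085240/1003471 (X = (66898/1003471 - 1*(-8722))/4 = (66898/1003471 + 8722)/4 = (¼)*(8752340960/1003471) = 2188085240/1003471 ≈ 2180.5)
1/X = 1/(2188085240/1003471) = 1003471/2188085240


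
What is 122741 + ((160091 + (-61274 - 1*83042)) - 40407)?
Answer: 98109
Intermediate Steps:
122741 + ((160091 + (-61274 - 1*83042)) - 40407) = 122741 + ((160091 + (-61274 - 83042)) - 40407) = 122741 + ((160091 - 144316) - 40407) = 122741 + (15775 - 40407) = 122741 - 24632 = 98109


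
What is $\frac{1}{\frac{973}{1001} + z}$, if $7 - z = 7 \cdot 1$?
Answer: $\frac{143}{139} \approx 1.0288$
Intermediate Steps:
$z = 0$ ($z = 7 - 7 \cdot 1 = 7 - 7 = 0$)
$\frac{1}{\frac{973}{1001} + z} = \frac{1}{\frac{973}{1001} + 0} = \frac{1}{973 \cdot \frac{1}{1001} + 0} = \frac{1}{\frac{139}{143} + 0} = \frac{1}{\frac{139}{143}} = \frac{143}{139}$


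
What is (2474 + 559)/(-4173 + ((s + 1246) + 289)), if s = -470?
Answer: -1011/1036 ≈ -0.97587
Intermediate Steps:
(2474 + 559)/(-4173 + ((s + 1246) + 289)) = (2474 + 559)/(-4173 + ((-470 + 1246) + 289)) = 3033/(-4173 + (776 + 289)) = 3033/(-4173 + 1065) = 3033/(-3108) = 3033*(-1/3108) = -1011/1036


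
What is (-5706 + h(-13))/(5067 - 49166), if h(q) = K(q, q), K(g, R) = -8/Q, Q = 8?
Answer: 5707/44099 ≈ 0.12941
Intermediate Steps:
K(g, R) = -1 (K(g, R) = -8/8 = -8*⅛ = -1)
h(q) = -1
(-5706 + h(-13))/(5067 - 49166) = (-5706 - 1)/(5067 - 49166) = -5707/(-44099) = -5707*(-1/44099) = 5707/44099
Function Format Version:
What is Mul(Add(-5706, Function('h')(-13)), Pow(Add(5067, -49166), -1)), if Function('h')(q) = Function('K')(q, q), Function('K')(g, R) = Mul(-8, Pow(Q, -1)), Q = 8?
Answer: Rational(5707, 44099) ≈ 0.12941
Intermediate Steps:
Function('K')(g, R) = -1 (Function('K')(g, R) = Mul(-8, Pow(8, -1)) = Mul(-8, Rational(1, 8)) = -1)
Function('h')(q) = -1
Mul(Add(-5706, Function('h')(-13)), Pow(Add(5067, -49166), -1)) = Mul(Add(-5706, -1), Pow(Add(5067, -49166), -1)) = Mul(-5707, Pow(-44099, -1)) = Mul(-5707, Rational(-1, 44099)) = Rational(5707, 44099)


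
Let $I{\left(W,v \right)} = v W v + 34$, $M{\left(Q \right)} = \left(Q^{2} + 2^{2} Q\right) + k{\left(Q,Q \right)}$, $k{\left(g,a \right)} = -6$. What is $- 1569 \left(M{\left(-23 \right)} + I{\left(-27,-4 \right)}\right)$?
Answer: $-51777$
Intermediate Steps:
$M{\left(Q \right)} = -6 + Q^{2} + 4 Q$ ($M{\left(Q \right)} = \left(Q^{2} + 2^{2} Q\right) - 6 = \left(Q^{2} + 4 Q\right) - 6 = -6 + Q^{2} + 4 Q$)
$I{\left(W,v \right)} = 34 + W v^{2}$ ($I{\left(W,v \right)} = W v v + 34 = W v^{2} + 34 = 34 + W v^{2}$)
$- 1569 \left(M{\left(-23 \right)} + I{\left(-27,-4 \right)}\right) = - 1569 \left(\left(-6 + \left(-23\right)^{2} + 4 \left(-23\right)\right) + \left(34 - 27 \left(-4\right)^{2}\right)\right) = - 1569 \left(\left(-6 + 529 - 92\right) + \left(34 - 432\right)\right) = - 1569 \left(431 + \left(34 - 432\right)\right) = - 1569 \left(431 - 398\right) = \left(-1569\right) 33 = -51777$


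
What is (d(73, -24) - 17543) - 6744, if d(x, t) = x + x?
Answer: -24141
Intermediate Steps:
d(x, t) = 2*x
(d(73, -24) - 17543) - 6744 = (2*73 - 17543) - 6744 = (146 - 17543) - 6744 = -17397 - 6744 = -24141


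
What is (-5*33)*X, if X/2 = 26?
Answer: -8580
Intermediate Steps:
X = 52 (X = 2*26 = 52)
(-5*33)*X = -5*33*52 = -165*52 = -8580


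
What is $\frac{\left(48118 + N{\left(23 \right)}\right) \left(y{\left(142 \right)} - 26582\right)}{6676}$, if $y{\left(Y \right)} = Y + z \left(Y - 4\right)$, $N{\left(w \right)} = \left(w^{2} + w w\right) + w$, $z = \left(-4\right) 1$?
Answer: $- \frac{331994852}{1669} \approx -1.9892 \cdot 10^{5}$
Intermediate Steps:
$z = -4$
$N{\left(w \right)} = w + 2 w^{2}$ ($N{\left(w \right)} = \left(w^{2} + w^{2}\right) + w = 2 w^{2} + w = w + 2 w^{2}$)
$y{\left(Y \right)} = 16 - 3 Y$ ($y{\left(Y \right)} = Y - 4 \left(Y - 4\right) = Y - 4 \left(-4 + Y\right) = Y - \left(-16 + 4 Y\right) = 16 - 3 Y$)
$\frac{\left(48118 + N{\left(23 \right)}\right) \left(y{\left(142 \right)} - 26582\right)}{6676} = \frac{\left(48118 + 23 \left(1 + 2 \cdot 23\right)\right) \left(\left(16 - 426\right) - 26582\right)}{6676} = \left(48118 + 23 \left(1 + 46\right)\right) \left(\left(16 - 426\right) - 26582\right) \frac{1}{6676} = \left(48118 + 23 \cdot 47\right) \left(-410 - 26582\right) \frac{1}{6676} = \left(48118 + 1081\right) \left(-26992\right) \frac{1}{6676} = 49199 \left(-26992\right) \frac{1}{6676} = \left(-1327979408\right) \frac{1}{6676} = - \frac{331994852}{1669}$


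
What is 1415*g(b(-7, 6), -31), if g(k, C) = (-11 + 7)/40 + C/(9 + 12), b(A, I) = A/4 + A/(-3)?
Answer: -93673/42 ≈ -2230.3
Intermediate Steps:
b(A, I) = -A/12 (b(A, I) = A*(1/4) + A*(-1/3) = A/4 - A/3 = -A/12)
g(k, C) = -1/10 + C/21 (g(k, C) = -4*1/40 + C/21 = -1/10 + C*(1/21) = -1/10 + C/21)
1415*g(b(-7, 6), -31) = 1415*(-1/10 + (1/21)*(-31)) = 1415*(-1/10 - 31/21) = 1415*(-331/210) = -93673/42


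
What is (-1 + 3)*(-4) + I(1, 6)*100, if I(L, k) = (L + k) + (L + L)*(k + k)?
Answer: 3092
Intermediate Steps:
I(L, k) = L + k + 4*L*k (I(L, k) = (L + k) + (2*L)*(2*k) = (L + k) + 4*L*k = L + k + 4*L*k)
(-1 + 3)*(-4) + I(1, 6)*100 = (-1 + 3)*(-4) + (1 + 6 + 4*1*6)*100 = 2*(-4) + (1 + 6 + 24)*100 = -8 + 31*100 = -8 + 3100 = 3092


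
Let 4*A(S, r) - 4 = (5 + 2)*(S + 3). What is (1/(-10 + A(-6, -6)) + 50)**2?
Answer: 8099716/3249 ≈ 2493.0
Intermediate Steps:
A(S, r) = 25/4 + 7*S/4 (A(S, r) = 1 + ((5 + 2)*(S + 3))/4 = 1 + (7*(3 + S))/4 = 1 + (21 + 7*S)/4 = 1 + (21/4 + 7*S/4) = 25/4 + 7*S/4)
(1/(-10 + A(-6, -6)) + 50)**2 = (1/(-10 + (25/4 + (7/4)*(-6))) + 50)**2 = (1/(-10 + (25/4 - 21/2)) + 50)**2 = (1/(-10 - 17/4) + 50)**2 = (1/(-57/4) + 50)**2 = (-4/57 + 50)**2 = (2846/57)**2 = 8099716/3249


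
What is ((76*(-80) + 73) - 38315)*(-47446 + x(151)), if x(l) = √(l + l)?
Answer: 2102901612 - 44322*√302 ≈ 2.1021e+9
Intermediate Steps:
x(l) = √2*√l (x(l) = √(2*l) = √2*√l)
((76*(-80) + 73) - 38315)*(-47446 + x(151)) = ((76*(-80) + 73) - 38315)*(-47446 + √2*√151) = ((-6080 + 73) - 38315)*(-47446 + √302) = (-6007 - 38315)*(-47446 + √302) = -44322*(-47446 + √302) = 2102901612 - 44322*√302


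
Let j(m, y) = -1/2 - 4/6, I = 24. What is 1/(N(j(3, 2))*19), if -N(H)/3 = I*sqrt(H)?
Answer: I*sqrt(42)/9576 ≈ 0.00067677*I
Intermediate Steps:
j(m, y) = -7/6 (j(m, y) = -1*1/2 - 4*1/6 = -1/2 - 2/3 = -7/6)
N(H) = -72*sqrt(H)
1/(N(j(3, 2))*19) = 1/(-12*I*sqrt(42)*19) = 1/(-228*I*sqrt(42)) = I*sqrt(42)/9576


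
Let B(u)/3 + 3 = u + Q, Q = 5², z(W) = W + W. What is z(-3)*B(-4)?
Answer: -324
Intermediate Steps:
z(W) = 2*W
Q = 25
B(u) = 66 + 3*u (B(u) = -9 + 3*(u + 25) = -9 + 3*(25 + u) = -9 + (75 + 3*u) = 66 + 3*u)
z(-3)*B(-4) = (2*(-3))*(66 + 3*(-4)) = -6*(66 - 12) = -6*54 = -324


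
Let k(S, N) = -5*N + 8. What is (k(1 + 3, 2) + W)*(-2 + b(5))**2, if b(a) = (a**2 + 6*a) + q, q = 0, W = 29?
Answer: 75843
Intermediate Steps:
k(S, N) = 8 - 5*N
b(a) = a**2 + 6*a (b(a) = (a**2 + 6*a) + 0 = a**2 + 6*a)
(k(1 + 3, 2) + W)*(-2 + b(5))**2 = ((8 - 5*2) + 29)*(-2 + 5*(6 + 5))**2 = ((8 - 10) + 29)*(-2 + 5*11)**2 = (-2 + 29)*(-2 + 55)**2 = 27*53**2 = 27*2809 = 75843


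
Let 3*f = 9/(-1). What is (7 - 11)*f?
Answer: 12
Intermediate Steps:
f = -3 (f = (9/(-1))/3 = (9*(-1))/3 = (⅓)*(-9) = -3)
(7 - 11)*f = (7 - 11)*(-3) = -4*(-3) = 12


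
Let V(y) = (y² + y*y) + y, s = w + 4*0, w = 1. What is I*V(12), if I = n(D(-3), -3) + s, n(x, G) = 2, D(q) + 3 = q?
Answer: 900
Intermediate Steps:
D(q) = -3 + q
s = 1 (s = 1 + 4*0 = 1 + 0 = 1)
V(y) = y + 2*y² (V(y) = (y² + y²) + y = 2*y² + y = y + 2*y²)
I = 3 (I = 2 + 1 = 3)
I*V(12) = 3*(12*(1 + 2*12)) = 3*(12*(1 + 24)) = 3*(12*25) = 3*300 = 900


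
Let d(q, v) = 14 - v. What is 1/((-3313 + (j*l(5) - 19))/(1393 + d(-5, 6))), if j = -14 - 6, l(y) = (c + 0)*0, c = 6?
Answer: -1401/3332 ≈ -0.42047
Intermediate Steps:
l(y) = 0 (l(y) = (6 + 0)*0 = 6*0 = 0)
j = -20
1/((-3313 + (j*l(5) - 19))/(1393 + d(-5, 6))) = 1/((-3313 + (-20*0 - 19))/(1393 + (14 - 1*6))) = 1/((-3313 + (0 - 19))/(1393 + (14 - 6))) = 1/((-3313 - 19)/(1393 + 8)) = 1/(-3332/1401) = -1401/3332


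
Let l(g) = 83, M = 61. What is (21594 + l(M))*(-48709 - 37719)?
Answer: -1873499756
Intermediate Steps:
(21594 + l(M))*(-48709 - 37719) = (21594 + 83)*(-48709 - 37719) = 21677*(-86428) = -1873499756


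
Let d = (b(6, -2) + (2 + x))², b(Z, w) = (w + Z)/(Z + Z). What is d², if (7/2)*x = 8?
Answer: 88529281/194481 ≈ 455.21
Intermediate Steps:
x = 16/7 (x = (2/7)*8 = 16/7 ≈ 2.2857)
b(Z, w) = (Z + w)/(2*Z) (b(Z, w) = (Z + w)/((2*Z)) = (Z + w)*(1/(2*Z)) = (Z + w)/(2*Z))
d = 9409/441 (d = ((½)*(6 - 2)/6 + (2 + 16/7))² = ((½)*(⅙)*4 + 30/7)² = (⅓ + 30/7)² = (97/21)² = 9409/441 ≈ 21.336)
d² = (9409/441)² = 88529281/194481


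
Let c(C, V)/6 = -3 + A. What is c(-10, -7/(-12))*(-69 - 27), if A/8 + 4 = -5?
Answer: 43200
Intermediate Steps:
A = -72 (A = -32 + 8*(-5) = -32 - 40 = -72)
c(C, V) = -450 (c(C, V) = 6*(-3 - 72) = 6*(-75) = -450)
c(-10, -7/(-12))*(-69 - 27) = -450*(-69 - 27) = -450*(-96) = 43200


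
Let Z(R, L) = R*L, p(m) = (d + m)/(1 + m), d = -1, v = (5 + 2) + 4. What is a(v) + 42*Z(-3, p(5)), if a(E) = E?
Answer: -73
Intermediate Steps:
v = 11 (v = 7 + 4 = 11)
p(m) = (-1 + m)/(1 + m)
Z(R, L) = L*R
a(v) + 42*Z(-3, p(5)) = 11 + 42*(((-1 + 5)/(1 + 5))*(-3)) = 11 + 42*((4/6)*(-3)) = 11 + 42*(((1/6)*4)*(-3)) = 11 + 42*((2/3)*(-3)) = 11 + 42*(-2) = 11 - 84 = -73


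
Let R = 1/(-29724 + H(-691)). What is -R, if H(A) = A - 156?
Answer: 1/30571 ≈ 3.2711e-5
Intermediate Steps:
H(A) = -156 + A
R = -1/30571 (R = 1/(-29724 + (-156 - 691)) = 1/(-29724 - 847) = 1/(-30571) = -1/30571 ≈ -3.2711e-5)
-R = -1*(-1/30571) = 1/30571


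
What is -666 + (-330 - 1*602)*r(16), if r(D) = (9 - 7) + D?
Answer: -17442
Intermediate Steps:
r(D) = 2 + D
-666 + (-330 - 1*602)*r(16) = -666 + (-330 - 1*602)*(2 + 16) = -666 + (-330 - 602)*18 = -666 - 932*18 = -666 - 16776 = -17442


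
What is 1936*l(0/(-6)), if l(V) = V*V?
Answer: 0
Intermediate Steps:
l(V) = V**2
1936*l(0/(-6)) = 1936*(0/(-6))**2 = 1936*(0*(-1/6))**2 = 1936*0**2 = 1936*0 = 0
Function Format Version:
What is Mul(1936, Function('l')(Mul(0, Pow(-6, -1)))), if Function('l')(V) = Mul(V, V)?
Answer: 0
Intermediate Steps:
Function('l')(V) = Pow(V, 2)
Mul(1936, Function('l')(Mul(0, Pow(-6, -1)))) = Mul(1936, Pow(Mul(0, Pow(-6, -1)), 2)) = Mul(1936, Pow(Mul(0, Rational(-1, 6)), 2)) = Mul(1936, Pow(0, 2)) = Mul(1936, 0) = 0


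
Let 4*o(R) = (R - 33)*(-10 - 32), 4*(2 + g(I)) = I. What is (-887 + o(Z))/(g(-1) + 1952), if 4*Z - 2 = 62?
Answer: -2834/7799 ≈ -0.36338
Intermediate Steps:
g(I) = -2 + I/4
Z = 16 (Z = ½ + (¼)*62 = ½ + 31/2 = 16)
o(R) = 693/2 - 21*R/2 (o(R) = ((R - 33)*(-10 - 32))/4 = ((-33 + R)*(-42))/4 = (1386 - 42*R)/4 = 693/2 - 21*R/2)
(-887 + o(Z))/(g(-1) + 1952) = (-887 + (693/2 - 21/2*16))/((-2 + (¼)*(-1)) + 1952) = (-887 + (693/2 - 168))/((-2 - ¼) + 1952) = (-887 + 357/2)/(-9/4 + 1952) = -1417/(2*7799/4) = -1417/2*4/7799 = -2834/7799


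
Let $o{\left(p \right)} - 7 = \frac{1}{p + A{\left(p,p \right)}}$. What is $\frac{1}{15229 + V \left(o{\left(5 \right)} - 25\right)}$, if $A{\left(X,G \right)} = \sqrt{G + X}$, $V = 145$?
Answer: $\frac{19001}{240690599} + \frac{29 \sqrt{10}}{481381198} \approx 7.9134 \cdot 10^{-5}$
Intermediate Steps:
$o{\left(p \right)} = 7 + \frac{1}{p + \sqrt{2} \sqrt{p}}$ ($o{\left(p \right)} = 7 + \frac{1}{p + \sqrt{p + p}} = 7 + \frac{1}{p + \sqrt{2 p}} = 7 + \frac{1}{p + \sqrt{2} \sqrt{p}}$)
$\frac{1}{15229 + V \left(o{\left(5 \right)} - 25\right)} = \frac{1}{15229 + 145 \left(\frac{1 + 7 \cdot 5 + 7 \sqrt{2} \sqrt{5}}{5 + \sqrt{2} \sqrt{5}} - 25\right)} = \frac{1}{15229 + 145 \left(\frac{1 + 35 + 7 \sqrt{10}}{5 + \sqrt{10}} - 25\right)} = \frac{1}{15229 + 145 \left(\frac{36 + 7 \sqrt{10}}{5 + \sqrt{10}} - 25\right)} = \frac{1}{15229 + 145 \left(-25 + \frac{36 + 7 \sqrt{10}}{5 + \sqrt{10}}\right)} = \frac{1}{15229 - \left(3625 - \frac{145 \left(36 + 7 \sqrt{10}\right)}{5 + \sqrt{10}}\right)} = \frac{1}{11604 + \frac{145 \left(36 + 7 \sqrt{10}\right)}{5 + \sqrt{10}}}$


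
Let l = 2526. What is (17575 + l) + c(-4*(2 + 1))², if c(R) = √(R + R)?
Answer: 20077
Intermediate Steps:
c(R) = √2*√R (c(R) = √(2*R) = √2*√R)
(17575 + l) + c(-4*(2 + 1))² = (17575 + 2526) + (√2*√(-4*(2 + 1)))² = 20101 + (√2*√(-4*3))² = 20101 + (√2*√(-12))² = 20101 + (√2*(2*I*√3))² = 20101 + (2*I*√6)² = 20101 - 24 = 20077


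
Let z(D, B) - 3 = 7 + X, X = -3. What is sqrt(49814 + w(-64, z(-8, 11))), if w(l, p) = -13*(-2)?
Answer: 4*sqrt(3115) ≈ 223.25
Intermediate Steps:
z(D, B) = 7 (z(D, B) = 3 + (7 - 3) = 3 + 4 = 7)
w(l, p) = 26
sqrt(49814 + w(-64, z(-8, 11))) = sqrt(49814 + 26) = sqrt(49840) = 4*sqrt(3115)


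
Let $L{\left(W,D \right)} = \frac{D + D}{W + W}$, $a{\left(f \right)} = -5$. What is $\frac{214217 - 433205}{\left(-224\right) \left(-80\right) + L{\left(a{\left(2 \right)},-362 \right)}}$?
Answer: $- \frac{547470}{44981} \approx -12.171$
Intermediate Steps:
$L{\left(W,D \right)} = \frac{D}{W}$ ($L{\left(W,D \right)} = \frac{2 D}{2 W} = 2 D \frac{1}{2 W} = \frac{D}{W}$)
$\frac{214217 - 433205}{\left(-224\right) \left(-80\right) + L{\left(a{\left(2 \right)},-362 \right)}} = \frac{214217 - 433205}{\left(-224\right) \left(-80\right) - \frac{362}{-5}} = - \frac{218988}{17920 - - \frac{362}{5}} = - \frac{218988}{17920 + \frac{362}{5}} = - \frac{218988}{\frac{89962}{5}} = \left(-218988\right) \frac{5}{89962} = - \frac{547470}{44981}$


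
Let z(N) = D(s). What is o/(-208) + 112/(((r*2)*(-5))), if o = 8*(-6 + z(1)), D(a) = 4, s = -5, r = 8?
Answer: -86/65 ≈ -1.3231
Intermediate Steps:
z(N) = 4
o = -16 (o = 8*(-6 + 4) = 8*(-2) = -16)
o/(-208) + 112/(((r*2)*(-5))) = -16/(-208) + 112/(((8*2)*(-5))) = -16*(-1/208) + 112/((16*(-5))) = 1/13 + 112/(-80) = 1/13 + 112*(-1/80) = 1/13 - 7/5 = -86/65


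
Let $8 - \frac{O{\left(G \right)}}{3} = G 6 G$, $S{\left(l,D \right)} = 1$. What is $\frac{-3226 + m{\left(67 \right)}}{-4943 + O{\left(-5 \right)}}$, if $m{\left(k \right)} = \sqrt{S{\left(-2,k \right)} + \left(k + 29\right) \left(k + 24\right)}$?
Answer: $\frac{3226}{5369} - \frac{\sqrt{8737}}{5369} \approx 0.58345$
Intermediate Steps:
$O{\left(G \right)} = 24 - 18 G^{2}$ ($O{\left(G \right)} = 24 - 3 G 6 G = 24 - 3 \cdot 6 G G = 24 - 3 \cdot 6 G^{2} = 24 - 18 G^{2}$)
$m{\left(k \right)} = \sqrt{1 + \left(24 + k\right) \left(29 + k\right)}$ ($m{\left(k \right)} = \sqrt{1 + \left(k + 29\right) \left(k + 24\right)} = \sqrt{1 + \left(29 + k\right) \left(24 + k\right)} = \sqrt{1 + \left(24 + k\right) \left(29 + k\right)}$)
$\frac{-3226 + m{\left(67 \right)}}{-4943 + O{\left(-5 \right)}} = \frac{-3226 + \sqrt{697 + 67^{2} + 53 \cdot 67}}{-4943 + \left(24 - 18 \left(-5\right)^{2}\right)} = \frac{-3226 + \sqrt{697 + 4489 + 3551}}{-4943 + \left(24 - 450\right)} = \frac{-3226 + \sqrt{8737}}{-4943 + \left(24 - 450\right)} = \frac{-3226 + \sqrt{8737}}{-4943 - 426} = \frac{-3226 + \sqrt{8737}}{-5369} = \left(-3226 + \sqrt{8737}\right) \left(- \frac{1}{5369}\right) = \frac{3226}{5369} - \frac{\sqrt{8737}}{5369}$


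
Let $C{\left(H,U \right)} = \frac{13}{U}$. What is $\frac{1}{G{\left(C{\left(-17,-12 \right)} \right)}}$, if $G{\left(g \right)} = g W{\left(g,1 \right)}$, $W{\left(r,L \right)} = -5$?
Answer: $\frac{12}{65} \approx 0.18462$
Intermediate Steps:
$G{\left(g \right)} = - 5 g$ ($G{\left(g \right)} = g \left(-5\right) = - 5 g$)
$\frac{1}{G{\left(C{\left(-17,-12 \right)} \right)}} = \frac{1}{\left(-5\right) \frac{13}{-12}} = \frac{1}{\left(-5\right) 13 \left(- \frac{1}{12}\right)} = \frac{1}{\left(-5\right) \left(- \frac{13}{12}\right)} = \frac{1}{\frac{65}{12}} = \frac{12}{65}$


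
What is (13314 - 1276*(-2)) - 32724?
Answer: -16858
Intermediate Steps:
(13314 - 1276*(-2)) - 32724 = (13314 + 2552) - 32724 = 15866 - 32724 = -16858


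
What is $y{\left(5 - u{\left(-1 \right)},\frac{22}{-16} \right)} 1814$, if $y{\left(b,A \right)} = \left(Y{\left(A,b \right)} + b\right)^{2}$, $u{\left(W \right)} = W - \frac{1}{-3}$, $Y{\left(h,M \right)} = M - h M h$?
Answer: $\frac{12844027}{18432} \approx 696.83$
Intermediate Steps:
$Y{\left(h,M \right)} = M - M h^{2}$ ($Y{\left(h,M \right)} = M - M h h = M - M h^{2}$)
$u{\left(W \right)} = \frac{1}{3} + W$ ($u{\left(W \right)} = W - - \frac{1}{3} = W + \frac{1}{3} = \frac{1}{3} + W$)
$y{\left(b,A \right)} = \left(b + b \left(1 - A^{2}\right)\right)^{2}$ ($y{\left(b,A \right)} = \left(b \left(1 - A^{2}\right) + b\right)^{2} = \left(b + b \left(1 - A^{2}\right)\right)^{2}$)
$y{\left(5 - u{\left(-1 \right)},\frac{22}{-16} \right)} 1814 = \left(5 - \left(\frac{1}{3} - 1\right)\right)^{2} \left(-2 + \left(\frac{22}{-16}\right)^{2}\right)^{2} \cdot 1814 = \left(5 - - \frac{2}{3}\right)^{2} \left(-2 + \left(22 \left(- \frac{1}{16}\right)\right)^{2}\right)^{2} \cdot 1814 = \left(5 + \frac{2}{3}\right)^{2} \left(-2 + \left(- \frac{11}{8}\right)^{2}\right)^{2} \cdot 1814 = \left(\frac{17}{3}\right)^{2} \left(-2 + \frac{121}{64}\right)^{2} \cdot 1814 = \frac{289 \left(- \frac{7}{64}\right)^{2}}{9} \cdot 1814 = \frac{289}{9} \cdot \frac{49}{4096} \cdot 1814 = \frac{14161}{36864} \cdot 1814 = \frac{12844027}{18432}$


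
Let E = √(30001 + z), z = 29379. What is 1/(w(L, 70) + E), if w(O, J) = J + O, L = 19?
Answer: -89/51459 + 2*√14845/51459 ≈ 0.0030059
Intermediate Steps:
E = 2*√14845 (E = √(30001 + 29379) = √59380 = 2*√14845 ≈ 243.68)
1/(w(L, 70) + E) = 1/((70 + 19) + 2*√14845) = 1/(89 + 2*√14845)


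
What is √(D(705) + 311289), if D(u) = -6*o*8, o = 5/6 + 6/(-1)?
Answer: √311537 ≈ 558.16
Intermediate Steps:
o = -31/6 (o = 5*(⅙) + 6*(-1) = ⅚ - 6 = -31/6 ≈ -5.1667)
D(u) = 248 (D(u) = -6*(-31/6)*8 = 31*8 = 248)
√(D(705) + 311289) = √(248 + 311289) = √311537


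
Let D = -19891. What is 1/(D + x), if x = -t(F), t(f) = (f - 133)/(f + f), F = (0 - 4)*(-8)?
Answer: -64/1272923 ≈ -5.0278e-5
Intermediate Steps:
F = 32 (F = -4*(-8) = 32)
t(f) = (-133 + f)/(2*f) (t(f) = (-133 + f)/((2*f)) = (-133 + f)*(1/(2*f)) = (-133 + f)/(2*f))
x = 101/64 (x = -(-133 + 32)/(2*32) = -(-101)/(2*32) = -1*(-101/64) = 101/64 ≈ 1.5781)
1/(D + x) = 1/(-19891 + 101/64) = 1/(-1272923/64) = -64/1272923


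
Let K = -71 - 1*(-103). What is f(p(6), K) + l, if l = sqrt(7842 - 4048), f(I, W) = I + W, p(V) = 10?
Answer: 42 + sqrt(3794) ≈ 103.60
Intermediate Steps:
K = 32 (K = -71 + 103 = 32)
l = sqrt(3794) ≈ 61.595
f(p(6), K) + l = (10 + 32) + sqrt(3794) = 42 + sqrt(3794)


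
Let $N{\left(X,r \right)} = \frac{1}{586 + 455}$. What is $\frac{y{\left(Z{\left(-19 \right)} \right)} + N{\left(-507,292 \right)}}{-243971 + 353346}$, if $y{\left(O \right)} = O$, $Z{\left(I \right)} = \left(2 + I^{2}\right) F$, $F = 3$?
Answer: $\frac{6478}{650625} \approx 0.0099566$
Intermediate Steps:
$N{\left(X,r \right)} = \frac{1}{1041}$
$Z{\left(I \right)} = 6 + 3 I^{2}$ ($Z{\left(I \right)} = \left(2 + I^{2}\right) 3 = 6 + 3 I^{2}$)
$\frac{y{\left(Z{\left(-19 \right)} \right)} + N{\left(-507,292 \right)}}{-243971 + 353346} = \frac{\left(6 + 3 \left(-19\right)^{2}\right) + \frac{1}{1041}}{-243971 + 353346} = \frac{\left(6 + 3 \cdot 361\right) + \frac{1}{1041}}{109375} = \left(\left(6 + 1083\right) + \frac{1}{1041}\right) \frac{1}{109375} = \left(1089 + \frac{1}{1041}\right) \frac{1}{109375} = \frac{1133650}{1041} \cdot \frac{1}{109375} = \frac{6478}{650625}$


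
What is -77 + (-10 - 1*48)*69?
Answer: -4079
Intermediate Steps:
-77 + (-10 - 1*48)*69 = -77 + (-10 - 48)*69 = -77 - 58*69 = -77 - 4002 = -4079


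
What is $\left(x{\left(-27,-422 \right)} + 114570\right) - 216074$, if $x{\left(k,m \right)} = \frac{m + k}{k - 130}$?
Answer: $- \frac{15935679}{157} \approx -1.015 \cdot 10^{5}$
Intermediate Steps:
$x{\left(k,m \right)} = \frac{k + m}{-130 + k}$
$\left(x{\left(-27,-422 \right)} + 114570\right) - 216074 = \left(\frac{-27 - 422}{-130 - 27} + 114570\right) - 216074 = \left(\frac{1}{-157} \left(-449\right) + 114570\right) - 216074 = \left(\left(- \frac{1}{157}\right) \left(-449\right) + 114570\right) - 216074 = \left(\frac{449}{157} + 114570\right) - 216074 = \frac{17987939}{157} - 216074 = - \frac{15935679}{157}$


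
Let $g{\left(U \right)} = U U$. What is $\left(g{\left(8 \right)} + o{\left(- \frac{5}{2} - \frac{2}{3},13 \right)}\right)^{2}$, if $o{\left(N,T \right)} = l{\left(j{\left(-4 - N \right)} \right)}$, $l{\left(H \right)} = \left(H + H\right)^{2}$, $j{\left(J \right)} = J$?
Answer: $\frac{361201}{81} \approx 4459.3$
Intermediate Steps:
$l{\left(H \right)} = 4 H^{2}$ ($l{\left(H \right)} = \left(2 H\right)^{2} = 4 H^{2}$)
$o{\left(N,T \right)} = 4 \left(-4 - N\right)^{2}$
$g{\left(U \right)} = U^{2}$
$\left(g{\left(8 \right)} + o{\left(- \frac{5}{2} - \frac{2}{3},13 \right)}\right)^{2} = \left(8^{2} + 4 \left(4 - \left(\frac{2}{3} + \frac{5}{2}\right)\right)^{2}\right)^{2} = \left(64 + 4 \left(4 - \frac{19}{6}\right)^{2}\right)^{2} = \left(64 + 4 \left(\frac{5}{6}\right)^{2}\right)^{2} = \left(64 + 4 \cdot \frac{25}{36}\right)^{2} = \left(64 + \frac{25}{9}\right)^{2} = \left(\frac{601}{9}\right)^{2} = \frac{361201}{81}$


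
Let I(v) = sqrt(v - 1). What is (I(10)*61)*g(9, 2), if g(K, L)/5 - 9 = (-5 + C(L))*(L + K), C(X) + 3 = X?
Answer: -52155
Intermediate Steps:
C(X) = -3 + X
I(v) = sqrt(-1 + v)
g(K, L) = 45 + 5*(-8 + L)*(K + L) (g(K, L) = 45 + 5*((-5 + (-3 + L))*(L + K)) = 45 + 5*((-8 + L)*(K + L)) = 45 + 5*(-8 + L)*(K + L))
(I(10)*61)*g(9, 2) = (sqrt(-1 + 10)*61)*(45 - 40*9 - 40*2 + 5*2**2 + 5*9*2) = (sqrt(9)*61)*(45 - 360 - 80 + 5*4 + 90) = (3*61)*(45 - 360 - 80 + 20 + 90) = 183*(-285) = -52155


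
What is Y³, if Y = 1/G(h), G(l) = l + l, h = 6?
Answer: 1/1728 ≈ 0.00057870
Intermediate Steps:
G(l) = 2*l
Y = 1/12 (Y = 1/(2*6) = 1/12 ≈ 0.083333)
Y³ = (1/12)³ = 1/1728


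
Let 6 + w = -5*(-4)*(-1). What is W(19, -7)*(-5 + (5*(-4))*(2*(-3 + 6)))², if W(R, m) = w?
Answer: -406250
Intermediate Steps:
w = -26 (w = -6 - 5*(-4)*(-1) = -6 + 20*(-1) = -6 - 20 = -26)
W(R, m) = -26
W(19, -7)*(-5 + (5*(-4))*(2*(-3 + 6)))² = -26*(-5 + (5*(-4))*(2*(-3 + 6)))² = -26*(-5 - 40*3)² = -26*(-5 - 20*6)² = -26*(-5 - 120)² = -26*(-125)² = -26*15625 = -406250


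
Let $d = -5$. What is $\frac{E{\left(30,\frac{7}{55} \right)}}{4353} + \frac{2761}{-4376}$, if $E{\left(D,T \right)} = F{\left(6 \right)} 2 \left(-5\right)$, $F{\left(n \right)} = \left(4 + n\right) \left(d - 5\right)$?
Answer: $- \frac{7642633}{19048728} \approx -0.40122$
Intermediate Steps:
$F{\left(n \right)} = -40 - 10 n$ ($F{\left(n \right)} = \left(4 + n\right) \left(-5 - 5\right) = \left(4 + n\right) \left(-10\right) = -40 - 10 n$)
$E{\left(D,T \right)} = 1000$ ($E{\left(D,T \right)} = \left(-40 - 60\right) 2 \left(-5\right) = \left(-100\right) 2 \left(-5\right) = \left(-200\right) \left(-5\right) = 1000$)
$\frac{E{\left(30,\frac{7}{55} \right)}}{4353} + \frac{2761}{-4376} = \frac{1000}{4353} + \frac{2761}{-4376} = 1000 \cdot \frac{1}{4353} + 2761 \left(- \frac{1}{4376}\right) = \frac{1000}{4353} - \frac{2761}{4376} = - \frac{7642633}{19048728}$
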